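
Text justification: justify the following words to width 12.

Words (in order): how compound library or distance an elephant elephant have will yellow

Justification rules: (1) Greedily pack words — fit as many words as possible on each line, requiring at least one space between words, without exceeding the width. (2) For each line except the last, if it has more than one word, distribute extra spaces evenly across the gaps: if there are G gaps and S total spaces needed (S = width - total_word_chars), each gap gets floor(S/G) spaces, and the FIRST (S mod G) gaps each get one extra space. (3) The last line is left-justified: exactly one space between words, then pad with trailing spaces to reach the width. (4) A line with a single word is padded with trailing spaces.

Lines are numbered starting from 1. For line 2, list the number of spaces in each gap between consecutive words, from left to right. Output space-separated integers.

Line 1: ['how', 'compound'] (min_width=12, slack=0)
Line 2: ['library', 'or'] (min_width=10, slack=2)
Line 3: ['distance', 'an'] (min_width=11, slack=1)
Line 4: ['elephant'] (min_width=8, slack=4)
Line 5: ['elephant'] (min_width=8, slack=4)
Line 6: ['have', 'will'] (min_width=9, slack=3)
Line 7: ['yellow'] (min_width=6, slack=6)

Answer: 3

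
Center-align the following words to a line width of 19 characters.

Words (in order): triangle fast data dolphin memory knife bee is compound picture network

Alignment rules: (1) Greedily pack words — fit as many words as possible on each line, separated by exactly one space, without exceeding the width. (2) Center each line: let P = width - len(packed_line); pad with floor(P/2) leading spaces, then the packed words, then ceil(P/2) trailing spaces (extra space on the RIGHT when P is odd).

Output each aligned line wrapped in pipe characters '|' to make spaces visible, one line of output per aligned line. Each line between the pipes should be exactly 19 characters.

Answer: |triangle fast data |
|  dolphin memory   |
|   knife bee is    |
| compound picture  |
|      network      |

Derivation:
Line 1: ['triangle', 'fast', 'data'] (min_width=18, slack=1)
Line 2: ['dolphin', 'memory'] (min_width=14, slack=5)
Line 3: ['knife', 'bee', 'is'] (min_width=12, slack=7)
Line 4: ['compound', 'picture'] (min_width=16, slack=3)
Line 5: ['network'] (min_width=7, slack=12)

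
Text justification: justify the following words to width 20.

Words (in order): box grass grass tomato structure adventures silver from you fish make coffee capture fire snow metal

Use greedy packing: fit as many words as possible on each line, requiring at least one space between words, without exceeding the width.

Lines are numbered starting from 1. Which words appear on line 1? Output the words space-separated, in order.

Line 1: ['box', 'grass', 'grass'] (min_width=15, slack=5)
Line 2: ['tomato', 'structure'] (min_width=16, slack=4)
Line 3: ['adventures', 'silver'] (min_width=17, slack=3)
Line 4: ['from', 'you', 'fish', 'make'] (min_width=18, slack=2)
Line 5: ['coffee', 'capture', 'fire'] (min_width=19, slack=1)
Line 6: ['snow', 'metal'] (min_width=10, slack=10)

Answer: box grass grass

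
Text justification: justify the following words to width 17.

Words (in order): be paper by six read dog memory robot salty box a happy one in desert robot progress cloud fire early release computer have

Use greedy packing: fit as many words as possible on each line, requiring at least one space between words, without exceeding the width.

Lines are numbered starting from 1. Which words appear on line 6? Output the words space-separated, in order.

Answer: progress cloud

Derivation:
Line 1: ['be', 'paper', 'by', 'six'] (min_width=15, slack=2)
Line 2: ['read', 'dog', 'memory'] (min_width=15, slack=2)
Line 3: ['robot', 'salty', 'box', 'a'] (min_width=17, slack=0)
Line 4: ['happy', 'one', 'in'] (min_width=12, slack=5)
Line 5: ['desert', 'robot'] (min_width=12, slack=5)
Line 6: ['progress', 'cloud'] (min_width=14, slack=3)
Line 7: ['fire', 'early'] (min_width=10, slack=7)
Line 8: ['release', 'computer'] (min_width=16, slack=1)
Line 9: ['have'] (min_width=4, slack=13)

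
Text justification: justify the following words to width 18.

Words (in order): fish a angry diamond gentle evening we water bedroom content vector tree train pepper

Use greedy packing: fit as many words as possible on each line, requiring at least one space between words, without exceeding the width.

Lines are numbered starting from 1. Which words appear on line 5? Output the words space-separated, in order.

Line 1: ['fish', 'a', 'angry'] (min_width=12, slack=6)
Line 2: ['diamond', 'gentle'] (min_width=14, slack=4)
Line 3: ['evening', 'we', 'water'] (min_width=16, slack=2)
Line 4: ['bedroom', 'content'] (min_width=15, slack=3)
Line 5: ['vector', 'tree', 'train'] (min_width=17, slack=1)
Line 6: ['pepper'] (min_width=6, slack=12)

Answer: vector tree train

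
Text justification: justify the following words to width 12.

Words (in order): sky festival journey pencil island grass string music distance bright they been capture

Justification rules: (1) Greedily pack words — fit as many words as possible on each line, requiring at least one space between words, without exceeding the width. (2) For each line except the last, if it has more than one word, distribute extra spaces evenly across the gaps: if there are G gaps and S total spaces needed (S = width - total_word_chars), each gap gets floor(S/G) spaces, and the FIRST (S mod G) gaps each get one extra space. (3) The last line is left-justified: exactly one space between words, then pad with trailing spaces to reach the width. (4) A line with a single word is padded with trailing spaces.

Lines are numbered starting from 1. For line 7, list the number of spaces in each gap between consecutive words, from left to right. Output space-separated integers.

Line 1: ['sky', 'festival'] (min_width=12, slack=0)
Line 2: ['journey'] (min_width=7, slack=5)
Line 3: ['pencil'] (min_width=6, slack=6)
Line 4: ['island', 'grass'] (min_width=12, slack=0)
Line 5: ['string', 'music'] (min_width=12, slack=0)
Line 6: ['distance'] (min_width=8, slack=4)
Line 7: ['bright', 'they'] (min_width=11, slack=1)
Line 8: ['been', 'capture'] (min_width=12, slack=0)

Answer: 2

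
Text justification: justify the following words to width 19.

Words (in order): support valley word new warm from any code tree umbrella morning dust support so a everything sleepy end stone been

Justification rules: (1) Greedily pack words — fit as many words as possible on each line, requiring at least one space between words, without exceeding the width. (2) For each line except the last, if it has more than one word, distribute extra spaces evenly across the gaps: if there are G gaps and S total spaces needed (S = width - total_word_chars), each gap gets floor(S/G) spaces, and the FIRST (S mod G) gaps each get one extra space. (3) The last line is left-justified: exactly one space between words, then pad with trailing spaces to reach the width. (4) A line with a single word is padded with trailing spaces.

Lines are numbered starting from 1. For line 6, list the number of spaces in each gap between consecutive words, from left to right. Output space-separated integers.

Line 1: ['support', 'valley', 'word'] (min_width=19, slack=0)
Line 2: ['new', 'warm', 'from', 'any'] (min_width=17, slack=2)
Line 3: ['code', 'tree', 'umbrella'] (min_width=18, slack=1)
Line 4: ['morning', 'dust'] (min_width=12, slack=7)
Line 5: ['support', 'so', 'a'] (min_width=12, slack=7)
Line 6: ['everything', 'sleepy'] (min_width=17, slack=2)
Line 7: ['end', 'stone', 'been'] (min_width=14, slack=5)

Answer: 3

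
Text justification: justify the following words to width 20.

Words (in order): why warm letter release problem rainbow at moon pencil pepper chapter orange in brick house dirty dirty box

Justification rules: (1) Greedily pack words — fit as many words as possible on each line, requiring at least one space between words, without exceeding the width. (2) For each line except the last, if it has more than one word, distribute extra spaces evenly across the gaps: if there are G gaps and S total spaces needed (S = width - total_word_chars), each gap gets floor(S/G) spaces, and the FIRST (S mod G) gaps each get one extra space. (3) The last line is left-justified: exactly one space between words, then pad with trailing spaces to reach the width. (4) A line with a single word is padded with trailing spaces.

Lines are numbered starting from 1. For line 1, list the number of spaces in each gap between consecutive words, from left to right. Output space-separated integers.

Answer: 4 3

Derivation:
Line 1: ['why', 'warm', 'letter'] (min_width=15, slack=5)
Line 2: ['release', 'problem'] (min_width=15, slack=5)
Line 3: ['rainbow', 'at', 'moon'] (min_width=15, slack=5)
Line 4: ['pencil', 'pepper'] (min_width=13, slack=7)
Line 5: ['chapter', 'orange', 'in'] (min_width=17, slack=3)
Line 6: ['brick', 'house', 'dirty'] (min_width=17, slack=3)
Line 7: ['dirty', 'box'] (min_width=9, slack=11)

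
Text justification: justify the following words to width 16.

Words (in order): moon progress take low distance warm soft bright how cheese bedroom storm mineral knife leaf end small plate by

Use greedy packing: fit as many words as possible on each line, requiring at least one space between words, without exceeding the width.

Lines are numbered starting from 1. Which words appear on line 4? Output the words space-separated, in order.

Answer: soft bright how

Derivation:
Line 1: ['moon', 'progress'] (min_width=13, slack=3)
Line 2: ['take', 'low'] (min_width=8, slack=8)
Line 3: ['distance', 'warm'] (min_width=13, slack=3)
Line 4: ['soft', 'bright', 'how'] (min_width=15, slack=1)
Line 5: ['cheese', 'bedroom'] (min_width=14, slack=2)
Line 6: ['storm', 'mineral'] (min_width=13, slack=3)
Line 7: ['knife', 'leaf', 'end'] (min_width=14, slack=2)
Line 8: ['small', 'plate', 'by'] (min_width=14, slack=2)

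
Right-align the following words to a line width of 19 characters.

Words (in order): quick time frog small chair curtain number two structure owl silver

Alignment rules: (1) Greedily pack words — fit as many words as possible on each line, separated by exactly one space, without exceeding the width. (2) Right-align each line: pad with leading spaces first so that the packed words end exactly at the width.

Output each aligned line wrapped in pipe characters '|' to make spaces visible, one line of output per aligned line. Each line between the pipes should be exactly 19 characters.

Answer: |    quick time frog|
|small chair curtain|
|         number two|
|      structure owl|
|             silver|

Derivation:
Line 1: ['quick', 'time', 'frog'] (min_width=15, slack=4)
Line 2: ['small', 'chair', 'curtain'] (min_width=19, slack=0)
Line 3: ['number', 'two'] (min_width=10, slack=9)
Line 4: ['structure', 'owl'] (min_width=13, slack=6)
Line 5: ['silver'] (min_width=6, slack=13)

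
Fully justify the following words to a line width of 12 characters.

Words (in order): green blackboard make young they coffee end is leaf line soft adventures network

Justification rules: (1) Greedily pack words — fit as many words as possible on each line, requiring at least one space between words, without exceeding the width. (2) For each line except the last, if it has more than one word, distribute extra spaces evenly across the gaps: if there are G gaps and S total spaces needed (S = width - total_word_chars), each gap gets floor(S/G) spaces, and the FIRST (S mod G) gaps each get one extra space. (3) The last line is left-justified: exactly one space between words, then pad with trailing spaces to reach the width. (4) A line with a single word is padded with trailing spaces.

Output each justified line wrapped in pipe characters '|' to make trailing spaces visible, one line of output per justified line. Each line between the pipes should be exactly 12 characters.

Answer: |green       |
|blackboard  |
|make   young|
|they  coffee|
|end  is leaf|
|line    soft|
|adventures  |
|network     |

Derivation:
Line 1: ['green'] (min_width=5, slack=7)
Line 2: ['blackboard'] (min_width=10, slack=2)
Line 3: ['make', 'young'] (min_width=10, slack=2)
Line 4: ['they', 'coffee'] (min_width=11, slack=1)
Line 5: ['end', 'is', 'leaf'] (min_width=11, slack=1)
Line 6: ['line', 'soft'] (min_width=9, slack=3)
Line 7: ['adventures'] (min_width=10, slack=2)
Line 8: ['network'] (min_width=7, slack=5)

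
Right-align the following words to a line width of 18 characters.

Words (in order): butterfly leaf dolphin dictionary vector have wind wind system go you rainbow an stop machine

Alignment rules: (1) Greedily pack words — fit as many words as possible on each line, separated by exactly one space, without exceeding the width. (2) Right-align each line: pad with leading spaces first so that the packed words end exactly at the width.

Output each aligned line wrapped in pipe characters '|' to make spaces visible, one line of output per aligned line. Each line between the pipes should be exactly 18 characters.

Line 1: ['butterfly', 'leaf'] (min_width=14, slack=4)
Line 2: ['dolphin', 'dictionary'] (min_width=18, slack=0)
Line 3: ['vector', 'have', 'wind'] (min_width=16, slack=2)
Line 4: ['wind', 'system', 'go', 'you'] (min_width=18, slack=0)
Line 5: ['rainbow', 'an', 'stop'] (min_width=15, slack=3)
Line 6: ['machine'] (min_width=7, slack=11)

Answer: |    butterfly leaf|
|dolphin dictionary|
|  vector have wind|
|wind system go you|
|   rainbow an stop|
|           machine|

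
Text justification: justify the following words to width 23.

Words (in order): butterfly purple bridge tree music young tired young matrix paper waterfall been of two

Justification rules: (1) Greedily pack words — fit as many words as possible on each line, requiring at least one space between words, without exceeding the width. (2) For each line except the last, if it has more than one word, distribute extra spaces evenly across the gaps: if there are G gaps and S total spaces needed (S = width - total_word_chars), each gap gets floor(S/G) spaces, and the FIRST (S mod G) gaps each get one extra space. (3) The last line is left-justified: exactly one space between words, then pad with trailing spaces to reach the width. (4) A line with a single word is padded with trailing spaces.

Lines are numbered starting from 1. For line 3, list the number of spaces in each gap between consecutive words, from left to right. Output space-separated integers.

Answer: 4 3

Derivation:
Line 1: ['butterfly', 'purple', 'bridge'] (min_width=23, slack=0)
Line 2: ['tree', 'music', 'young', 'tired'] (min_width=22, slack=1)
Line 3: ['young', 'matrix', 'paper'] (min_width=18, slack=5)
Line 4: ['waterfall', 'been', 'of', 'two'] (min_width=21, slack=2)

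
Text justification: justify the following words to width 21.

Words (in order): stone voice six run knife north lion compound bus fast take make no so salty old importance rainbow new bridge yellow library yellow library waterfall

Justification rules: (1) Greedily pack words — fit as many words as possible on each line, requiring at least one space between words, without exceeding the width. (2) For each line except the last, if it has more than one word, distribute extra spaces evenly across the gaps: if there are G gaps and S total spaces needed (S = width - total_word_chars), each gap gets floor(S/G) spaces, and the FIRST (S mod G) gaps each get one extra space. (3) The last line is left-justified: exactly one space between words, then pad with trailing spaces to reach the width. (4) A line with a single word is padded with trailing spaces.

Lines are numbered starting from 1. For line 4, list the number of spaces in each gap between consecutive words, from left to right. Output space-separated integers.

Line 1: ['stone', 'voice', 'six', 'run'] (min_width=19, slack=2)
Line 2: ['knife', 'north', 'lion'] (min_width=16, slack=5)
Line 3: ['compound', 'bus', 'fast'] (min_width=17, slack=4)
Line 4: ['take', 'make', 'no', 'so', 'salty'] (min_width=21, slack=0)
Line 5: ['old', 'importance'] (min_width=14, slack=7)
Line 6: ['rainbow', 'new', 'bridge'] (min_width=18, slack=3)
Line 7: ['yellow', 'library', 'yellow'] (min_width=21, slack=0)
Line 8: ['library', 'waterfall'] (min_width=17, slack=4)

Answer: 1 1 1 1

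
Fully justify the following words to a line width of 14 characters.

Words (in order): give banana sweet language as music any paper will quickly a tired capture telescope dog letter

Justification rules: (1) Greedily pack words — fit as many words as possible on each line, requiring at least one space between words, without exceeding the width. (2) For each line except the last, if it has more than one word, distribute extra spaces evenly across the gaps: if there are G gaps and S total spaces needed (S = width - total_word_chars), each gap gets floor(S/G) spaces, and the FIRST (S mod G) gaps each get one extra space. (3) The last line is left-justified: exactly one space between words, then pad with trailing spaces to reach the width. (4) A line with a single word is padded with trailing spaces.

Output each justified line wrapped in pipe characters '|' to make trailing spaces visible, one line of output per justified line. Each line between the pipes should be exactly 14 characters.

Answer: |give    banana|
|sweet language|
|as  music  any|
|paper     will|
|quickly      a|
|tired  capture|
|telescope  dog|
|letter        |

Derivation:
Line 1: ['give', 'banana'] (min_width=11, slack=3)
Line 2: ['sweet', 'language'] (min_width=14, slack=0)
Line 3: ['as', 'music', 'any'] (min_width=12, slack=2)
Line 4: ['paper', 'will'] (min_width=10, slack=4)
Line 5: ['quickly', 'a'] (min_width=9, slack=5)
Line 6: ['tired', 'capture'] (min_width=13, slack=1)
Line 7: ['telescope', 'dog'] (min_width=13, slack=1)
Line 8: ['letter'] (min_width=6, slack=8)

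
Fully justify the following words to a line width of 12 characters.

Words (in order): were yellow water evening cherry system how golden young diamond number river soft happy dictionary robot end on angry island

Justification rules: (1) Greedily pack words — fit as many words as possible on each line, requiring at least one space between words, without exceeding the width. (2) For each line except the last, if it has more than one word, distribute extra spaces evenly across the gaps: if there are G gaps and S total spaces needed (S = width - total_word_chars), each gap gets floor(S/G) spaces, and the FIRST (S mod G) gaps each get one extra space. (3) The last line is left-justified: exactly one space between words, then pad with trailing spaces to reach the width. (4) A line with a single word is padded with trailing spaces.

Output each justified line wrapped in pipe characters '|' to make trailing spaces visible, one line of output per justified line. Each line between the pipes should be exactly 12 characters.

Answer: |were  yellow|
|water       |
|evening     |
|cherry      |
|system   how|
|golden young|
|diamond     |
|number river|
|soft   happy|
|dictionary  |
|robot end on|
|angry island|

Derivation:
Line 1: ['were', 'yellow'] (min_width=11, slack=1)
Line 2: ['water'] (min_width=5, slack=7)
Line 3: ['evening'] (min_width=7, slack=5)
Line 4: ['cherry'] (min_width=6, slack=6)
Line 5: ['system', 'how'] (min_width=10, slack=2)
Line 6: ['golden', 'young'] (min_width=12, slack=0)
Line 7: ['diamond'] (min_width=7, slack=5)
Line 8: ['number', 'river'] (min_width=12, slack=0)
Line 9: ['soft', 'happy'] (min_width=10, slack=2)
Line 10: ['dictionary'] (min_width=10, slack=2)
Line 11: ['robot', 'end', 'on'] (min_width=12, slack=0)
Line 12: ['angry', 'island'] (min_width=12, slack=0)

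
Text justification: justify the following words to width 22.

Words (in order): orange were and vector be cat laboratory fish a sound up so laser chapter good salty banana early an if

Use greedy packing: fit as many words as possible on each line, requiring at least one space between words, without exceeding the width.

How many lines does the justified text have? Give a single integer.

Line 1: ['orange', 'were', 'and', 'vector'] (min_width=22, slack=0)
Line 2: ['be', 'cat', 'laboratory', 'fish'] (min_width=22, slack=0)
Line 3: ['a', 'sound', 'up', 'so', 'laser'] (min_width=19, slack=3)
Line 4: ['chapter', 'good', 'salty'] (min_width=18, slack=4)
Line 5: ['banana', 'early', 'an', 'if'] (min_width=18, slack=4)
Total lines: 5

Answer: 5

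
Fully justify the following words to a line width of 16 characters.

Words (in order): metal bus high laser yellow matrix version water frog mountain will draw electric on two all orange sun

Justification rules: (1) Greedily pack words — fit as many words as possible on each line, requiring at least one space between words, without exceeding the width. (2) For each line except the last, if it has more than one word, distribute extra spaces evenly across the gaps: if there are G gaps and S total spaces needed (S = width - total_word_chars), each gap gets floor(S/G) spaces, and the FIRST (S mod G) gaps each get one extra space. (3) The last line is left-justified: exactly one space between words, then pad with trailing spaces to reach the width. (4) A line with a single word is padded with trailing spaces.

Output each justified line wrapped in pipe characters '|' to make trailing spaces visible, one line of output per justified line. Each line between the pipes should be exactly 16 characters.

Line 1: ['metal', 'bus', 'high'] (min_width=14, slack=2)
Line 2: ['laser', 'yellow'] (min_width=12, slack=4)
Line 3: ['matrix', 'version'] (min_width=14, slack=2)
Line 4: ['water', 'frog'] (min_width=10, slack=6)
Line 5: ['mountain', 'will'] (min_width=13, slack=3)
Line 6: ['draw', 'electric', 'on'] (min_width=16, slack=0)
Line 7: ['two', 'all', 'orange'] (min_width=14, slack=2)
Line 8: ['sun'] (min_width=3, slack=13)

Answer: |metal  bus  high|
|laser     yellow|
|matrix   version|
|water       frog|
|mountain    will|
|draw electric on|
|two  all  orange|
|sun             |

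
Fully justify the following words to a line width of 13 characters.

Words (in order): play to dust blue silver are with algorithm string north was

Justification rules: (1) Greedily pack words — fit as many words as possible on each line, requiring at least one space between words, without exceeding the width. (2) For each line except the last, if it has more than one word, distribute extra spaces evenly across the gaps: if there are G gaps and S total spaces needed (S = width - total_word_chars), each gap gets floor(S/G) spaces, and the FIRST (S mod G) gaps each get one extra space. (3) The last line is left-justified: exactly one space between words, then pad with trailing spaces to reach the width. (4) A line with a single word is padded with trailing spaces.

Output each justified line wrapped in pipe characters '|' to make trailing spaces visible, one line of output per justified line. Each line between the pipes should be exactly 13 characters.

Answer: |play  to dust|
|blue   silver|
|are      with|
|algorithm    |
|string  north|
|was          |

Derivation:
Line 1: ['play', 'to', 'dust'] (min_width=12, slack=1)
Line 2: ['blue', 'silver'] (min_width=11, slack=2)
Line 3: ['are', 'with'] (min_width=8, slack=5)
Line 4: ['algorithm'] (min_width=9, slack=4)
Line 5: ['string', 'north'] (min_width=12, slack=1)
Line 6: ['was'] (min_width=3, slack=10)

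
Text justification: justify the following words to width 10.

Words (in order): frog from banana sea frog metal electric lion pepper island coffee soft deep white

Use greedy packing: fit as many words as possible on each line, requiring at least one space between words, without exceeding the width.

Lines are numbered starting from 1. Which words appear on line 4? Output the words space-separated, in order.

Answer: electric

Derivation:
Line 1: ['frog', 'from'] (min_width=9, slack=1)
Line 2: ['banana', 'sea'] (min_width=10, slack=0)
Line 3: ['frog', 'metal'] (min_width=10, slack=0)
Line 4: ['electric'] (min_width=8, slack=2)
Line 5: ['lion'] (min_width=4, slack=6)
Line 6: ['pepper'] (min_width=6, slack=4)
Line 7: ['island'] (min_width=6, slack=4)
Line 8: ['coffee'] (min_width=6, slack=4)
Line 9: ['soft', 'deep'] (min_width=9, slack=1)
Line 10: ['white'] (min_width=5, slack=5)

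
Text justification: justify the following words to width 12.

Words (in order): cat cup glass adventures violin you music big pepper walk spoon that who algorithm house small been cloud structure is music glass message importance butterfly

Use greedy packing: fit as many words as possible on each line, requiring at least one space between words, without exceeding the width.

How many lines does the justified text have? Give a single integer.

Answer: 16

Derivation:
Line 1: ['cat', 'cup'] (min_width=7, slack=5)
Line 2: ['glass'] (min_width=5, slack=7)
Line 3: ['adventures'] (min_width=10, slack=2)
Line 4: ['violin', 'you'] (min_width=10, slack=2)
Line 5: ['music', 'big'] (min_width=9, slack=3)
Line 6: ['pepper', 'walk'] (min_width=11, slack=1)
Line 7: ['spoon', 'that'] (min_width=10, slack=2)
Line 8: ['who'] (min_width=3, slack=9)
Line 9: ['algorithm'] (min_width=9, slack=3)
Line 10: ['house', 'small'] (min_width=11, slack=1)
Line 11: ['been', 'cloud'] (min_width=10, slack=2)
Line 12: ['structure', 'is'] (min_width=12, slack=0)
Line 13: ['music', 'glass'] (min_width=11, slack=1)
Line 14: ['message'] (min_width=7, slack=5)
Line 15: ['importance'] (min_width=10, slack=2)
Line 16: ['butterfly'] (min_width=9, slack=3)
Total lines: 16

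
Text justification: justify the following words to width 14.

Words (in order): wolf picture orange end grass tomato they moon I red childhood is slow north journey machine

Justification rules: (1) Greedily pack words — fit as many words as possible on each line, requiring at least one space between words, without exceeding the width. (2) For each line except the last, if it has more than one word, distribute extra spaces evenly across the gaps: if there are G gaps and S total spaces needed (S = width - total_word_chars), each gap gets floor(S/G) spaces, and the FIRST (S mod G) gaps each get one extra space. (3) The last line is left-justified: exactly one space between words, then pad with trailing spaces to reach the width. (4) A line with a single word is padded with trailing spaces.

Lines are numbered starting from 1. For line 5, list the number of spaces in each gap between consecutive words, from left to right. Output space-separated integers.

Line 1: ['wolf', 'picture'] (min_width=12, slack=2)
Line 2: ['orange', 'end'] (min_width=10, slack=4)
Line 3: ['grass', 'tomato'] (min_width=12, slack=2)
Line 4: ['they', 'moon', 'I'] (min_width=11, slack=3)
Line 5: ['red', 'childhood'] (min_width=13, slack=1)
Line 6: ['is', 'slow', 'north'] (min_width=13, slack=1)
Line 7: ['journey'] (min_width=7, slack=7)
Line 8: ['machine'] (min_width=7, slack=7)

Answer: 2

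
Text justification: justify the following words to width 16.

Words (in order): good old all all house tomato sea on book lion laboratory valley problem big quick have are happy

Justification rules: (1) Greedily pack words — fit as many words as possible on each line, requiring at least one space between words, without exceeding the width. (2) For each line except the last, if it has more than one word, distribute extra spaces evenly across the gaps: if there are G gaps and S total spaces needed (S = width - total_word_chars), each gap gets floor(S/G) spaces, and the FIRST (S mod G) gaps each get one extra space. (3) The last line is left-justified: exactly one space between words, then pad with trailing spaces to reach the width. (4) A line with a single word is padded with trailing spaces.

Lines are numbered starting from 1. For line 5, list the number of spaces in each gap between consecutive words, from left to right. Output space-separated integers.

Answer: 3

Derivation:
Line 1: ['good', 'old', 'all', 'all'] (min_width=16, slack=0)
Line 2: ['house', 'tomato', 'sea'] (min_width=16, slack=0)
Line 3: ['on', 'book', 'lion'] (min_width=12, slack=4)
Line 4: ['laboratory'] (min_width=10, slack=6)
Line 5: ['valley', 'problem'] (min_width=14, slack=2)
Line 6: ['big', 'quick', 'have'] (min_width=14, slack=2)
Line 7: ['are', 'happy'] (min_width=9, slack=7)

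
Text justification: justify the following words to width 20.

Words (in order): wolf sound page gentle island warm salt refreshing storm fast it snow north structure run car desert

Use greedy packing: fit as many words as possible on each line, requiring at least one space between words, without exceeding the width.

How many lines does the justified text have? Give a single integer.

Answer: 6

Derivation:
Line 1: ['wolf', 'sound', 'page'] (min_width=15, slack=5)
Line 2: ['gentle', 'island', 'warm'] (min_width=18, slack=2)
Line 3: ['salt', 'refreshing'] (min_width=15, slack=5)
Line 4: ['storm', 'fast', 'it', 'snow'] (min_width=18, slack=2)
Line 5: ['north', 'structure', 'run'] (min_width=19, slack=1)
Line 6: ['car', 'desert'] (min_width=10, slack=10)
Total lines: 6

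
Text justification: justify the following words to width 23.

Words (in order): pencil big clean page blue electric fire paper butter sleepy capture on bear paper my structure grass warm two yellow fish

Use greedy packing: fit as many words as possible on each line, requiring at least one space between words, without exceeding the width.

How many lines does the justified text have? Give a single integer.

Answer: 6

Derivation:
Line 1: ['pencil', 'big', 'clean', 'page'] (min_width=21, slack=2)
Line 2: ['blue', 'electric', 'fire'] (min_width=18, slack=5)
Line 3: ['paper', 'butter', 'sleepy'] (min_width=19, slack=4)
Line 4: ['capture', 'on', 'bear', 'paper'] (min_width=21, slack=2)
Line 5: ['my', 'structure', 'grass', 'warm'] (min_width=23, slack=0)
Line 6: ['two', 'yellow', 'fish'] (min_width=15, slack=8)
Total lines: 6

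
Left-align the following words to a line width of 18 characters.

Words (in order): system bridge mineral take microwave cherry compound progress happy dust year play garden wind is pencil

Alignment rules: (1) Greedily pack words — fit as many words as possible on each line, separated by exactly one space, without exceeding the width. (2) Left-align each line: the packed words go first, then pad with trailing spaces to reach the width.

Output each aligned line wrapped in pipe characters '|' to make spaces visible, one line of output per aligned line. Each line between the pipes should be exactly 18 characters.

Line 1: ['system', 'bridge'] (min_width=13, slack=5)
Line 2: ['mineral', 'take'] (min_width=12, slack=6)
Line 3: ['microwave', 'cherry'] (min_width=16, slack=2)
Line 4: ['compound', 'progress'] (min_width=17, slack=1)
Line 5: ['happy', 'dust', 'year'] (min_width=15, slack=3)
Line 6: ['play', 'garden', 'wind'] (min_width=16, slack=2)
Line 7: ['is', 'pencil'] (min_width=9, slack=9)

Answer: |system bridge     |
|mineral take      |
|microwave cherry  |
|compound progress |
|happy dust year   |
|play garden wind  |
|is pencil         |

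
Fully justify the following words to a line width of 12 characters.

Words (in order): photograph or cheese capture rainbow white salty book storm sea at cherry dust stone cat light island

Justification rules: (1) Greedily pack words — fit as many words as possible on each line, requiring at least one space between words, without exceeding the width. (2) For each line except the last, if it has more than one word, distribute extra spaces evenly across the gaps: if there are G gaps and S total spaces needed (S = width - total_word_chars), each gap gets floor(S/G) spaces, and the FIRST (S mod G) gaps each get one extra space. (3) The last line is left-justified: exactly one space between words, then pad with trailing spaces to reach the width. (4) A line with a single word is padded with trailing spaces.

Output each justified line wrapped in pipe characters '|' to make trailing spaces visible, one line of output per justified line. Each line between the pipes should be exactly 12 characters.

Answer: |photograph  |
|or    cheese|
|capture     |
|rainbow     |
|white  salty|
|book   storm|
|sea       at|
|cherry  dust|
|stone    cat|
|light island|

Derivation:
Line 1: ['photograph'] (min_width=10, slack=2)
Line 2: ['or', 'cheese'] (min_width=9, slack=3)
Line 3: ['capture'] (min_width=7, slack=5)
Line 4: ['rainbow'] (min_width=7, slack=5)
Line 5: ['white', 'salty'] (min_width=11, slack=1)
Line 6: ['book', 'storm'] (min_width=10, slack=2)
Line 7: ['sea', 'at'] (min_width=6, slack=6)
Line 8: ['cherry', 'dust'] (min_width=11, slack=1)
Line 9: ['stone', 'cat'] (min_width=9, slack=3)
Line 10: ['light', 'island'] (min_width=12, slack=0)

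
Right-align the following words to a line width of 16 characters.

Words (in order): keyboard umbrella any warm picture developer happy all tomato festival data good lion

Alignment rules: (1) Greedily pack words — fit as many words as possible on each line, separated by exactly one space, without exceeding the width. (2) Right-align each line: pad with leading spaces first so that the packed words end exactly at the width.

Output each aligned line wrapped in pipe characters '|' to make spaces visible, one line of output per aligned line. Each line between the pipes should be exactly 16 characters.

Answer: |        keyboard|
|    umbrella any|
|    warm picture|
| developer happy|
|      all tomato|
|   festival data|
|       good lion|

Derivation:
Line 1: ['keyboard'] (min_width=8, slack=8)
Line 2: ['umbrella', 'any'] (min_width=12, slack=4)
Line 3: ['warm', 'picture'] (min_width=12, slack=4)
Line 4: ['developer', 'happy'] (min_width=15, slack=1)
Line 5: ['all', 'tomato'] (min_width=10, slack=6)
Line 6: ['festival', 'data'] (min_width=13, slack=3)
Line 7: ['good', 'lion'] (min_width=9, slack=7)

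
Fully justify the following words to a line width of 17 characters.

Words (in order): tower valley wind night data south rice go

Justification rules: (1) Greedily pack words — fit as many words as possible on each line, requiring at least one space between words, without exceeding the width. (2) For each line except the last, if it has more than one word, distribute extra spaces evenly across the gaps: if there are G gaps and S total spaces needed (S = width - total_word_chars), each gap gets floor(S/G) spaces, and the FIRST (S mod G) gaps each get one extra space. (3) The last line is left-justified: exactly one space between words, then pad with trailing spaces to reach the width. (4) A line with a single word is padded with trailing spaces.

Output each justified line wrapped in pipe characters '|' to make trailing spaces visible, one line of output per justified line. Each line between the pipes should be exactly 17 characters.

Line 1: ['tower', 'valley', 'wind'] (min_width=17, slack=0)
Line 2: ['night', 'data', 'south'] (min_width=16, slack=1)
Line 3: ['rice', 'go'] (min_width=7, slack=10)

Answer: |tower valley wind|
|night  data south|
|rice go          |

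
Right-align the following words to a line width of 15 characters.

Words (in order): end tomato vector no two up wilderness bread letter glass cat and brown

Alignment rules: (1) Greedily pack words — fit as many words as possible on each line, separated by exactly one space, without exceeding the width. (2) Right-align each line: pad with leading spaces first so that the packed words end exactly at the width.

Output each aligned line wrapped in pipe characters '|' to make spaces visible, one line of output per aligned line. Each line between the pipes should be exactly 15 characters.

Answer: |     end tomato|
|  vector no two|
|  up wilderness|
|   bread letter|
|  glass cat and|
|          brown|

Derivation:
Line 1: ['end', 'tomato'] (min_width=10, slack=5)
Line 2: ['vector', 'no', 'two'] (min_width=13, slack=2)
Line 3: ['up', 'wilderness'] (min_width=13, slack=2)
Line 4: ['bread', 'letter'] (min_width=12, slack=3)
Line 5: ['glass', 'cat', 'and'] (min_width=13, slack=2)
Line 6: ['brown'] (min_width=5, slack=10)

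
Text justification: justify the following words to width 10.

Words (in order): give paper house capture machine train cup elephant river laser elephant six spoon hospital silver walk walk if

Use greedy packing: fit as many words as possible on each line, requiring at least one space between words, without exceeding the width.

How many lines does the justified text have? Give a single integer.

Answer: 14

Derivation:
Line 1: ['give', 'paper'] (min_width=10, slack=0)
Line 2: ['house'] (min_width=5, slack=5)
Line 3: ['capture'] (min_width=7, slack=3)
Line 4: ['machine'] (min_width=7, slack=3)
Line 5: ['train', 'cup'] (min_width=9, slack=1)
Line 6: ['elephant'] (min_width=8, slack=2)
Line 7: ['river'] (min_width=5, slack=5)
Line 8: ['laser'] (min_width=5, slack=5)
Line 9: ['elephant'] (min_width=8, slack=2)
Line 10: ['six', 'spoon'] (min_width=9, slack=1)
Line 11: ['hospital'] (min_width=8, slack=2)
Line 12: ['silver'] (min_width=6, slack=4)
Line 13: ['walk', 'walk'] (min_width=9, slack=1)
Line 14: ['if'] (min_width=2, slack=8)
Total lines: 14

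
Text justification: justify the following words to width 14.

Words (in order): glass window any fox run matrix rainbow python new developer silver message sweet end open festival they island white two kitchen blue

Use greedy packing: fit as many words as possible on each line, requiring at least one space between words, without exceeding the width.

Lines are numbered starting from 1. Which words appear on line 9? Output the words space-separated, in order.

Answer: island white

Derivation:
Line 1: ['glass', 'window'] (min_width=12, slack=2)
Line 2: ['any', 'fox', 'run'] (min_width=11, slack=3)
Line 3: ['matrix', 'rainbow'] (min_width=14, slack=0)
Line 4: ['python', 'new'] (min_width=10, slack=4)
Line 5: ['developer'] (min_width=9, slack=5)
Line 6: ['silver', 'message'] (min_width=14, slack=0)
Line 7: ['sweet', 'end', 'open'] (min_width=14, slack=0)
Line 8: ['festival', 'they'] (min_width=13, slack=1)
Line 9: ['island', 'white'] (min_width=12, slack=2)
Line 10: ['two', 'kitchen'] (min_width=11, slack=3)
Line 11: ['blue'] (min_width=4, slack=10)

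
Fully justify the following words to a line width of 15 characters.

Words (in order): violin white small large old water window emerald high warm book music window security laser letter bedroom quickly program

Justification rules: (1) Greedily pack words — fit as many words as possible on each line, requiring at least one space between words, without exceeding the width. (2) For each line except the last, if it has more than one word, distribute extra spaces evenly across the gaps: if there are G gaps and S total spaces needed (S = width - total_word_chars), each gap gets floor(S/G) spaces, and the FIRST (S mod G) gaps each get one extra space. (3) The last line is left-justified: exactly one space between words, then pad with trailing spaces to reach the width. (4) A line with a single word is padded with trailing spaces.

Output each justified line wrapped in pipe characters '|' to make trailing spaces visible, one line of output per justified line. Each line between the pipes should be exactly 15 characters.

Line 1: ['violin', 'white'] (min_width=12, slack=3)
Line 2: ['small', 'large', 'old'] (min_width=15, slack=0)
Line 3: ['water', 'window'] (min_width=12, slack=3)
Line 4: ['emerald', 'high'] (min_width=12, slack=3)
Line 5: ['warm', 'book', 'music'] (min_width=15, slack=0)
Line 6: ['window', 'security'] (min_width=15, slack=0)
Line 7: ['laser', 'letter'] (min_width=12, slack=3)
Line 8: ['bedroom', 'quickly'] (min_width=15, slack=0)
Line 9: ['program'] (min_width=7, slack=8)

Answer: |violin    white|
|small large old|
|water    window|
|emerald    high|
|warm book music|
|window security|
|laser    letter|
|bedroom quickly|
|program        |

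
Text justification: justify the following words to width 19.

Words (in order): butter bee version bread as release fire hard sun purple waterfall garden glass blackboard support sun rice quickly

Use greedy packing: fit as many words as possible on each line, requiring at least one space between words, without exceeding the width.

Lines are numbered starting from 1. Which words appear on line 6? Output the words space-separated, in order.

Line 1: ['butter', 'bee', 'version'] (min_width=18, slack=1)
Line 2: ['bread', 'as', 'release'] (min_width=16, slack=3)
Line 3: ['fire', 'hard', 'sun'] (min_width=13, slack=6)
Line 4: ['purple', 'waterfall'] (min_width=16, slack=3)
Line 5: ['garden', 'glass'] (min_width=12, slack=7)
Line 6: ['blackboard', 'support'] (min_width=18, slack=1)
Line 7: ['sun', 'rice', 'quickly'] (min_width=16, slack=3)

Answer: blackboard support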